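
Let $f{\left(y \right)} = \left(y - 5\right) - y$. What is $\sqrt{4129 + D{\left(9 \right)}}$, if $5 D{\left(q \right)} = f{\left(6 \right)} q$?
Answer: $2 \sqrt{1030} \approx 64.187$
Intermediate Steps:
$f{\left(y \right)} = -5$ ($f{\left(y \right)} = \left(y - 5\right) - y = \left(-5 + y\right) - y = -5$)
$D{\left(q \right)} = - q$ ($D{\left(q \right)} = \frac{\left(-5\right) q}{5} = - q$)
$\sqrt{4129 + D{\left(9 \right)}} = \sqrt{4129 - 9} = \sqrt{4120} = 2 \sqrt{1030}$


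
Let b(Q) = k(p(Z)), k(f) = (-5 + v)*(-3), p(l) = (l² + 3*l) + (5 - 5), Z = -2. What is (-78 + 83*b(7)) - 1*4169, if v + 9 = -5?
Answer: 484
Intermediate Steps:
v = -14 (v = -9 - 5 = -14)
p(l) = l² + 3*l (p(l) = (l² + 3*l) + 0 = l² + 3*l)
k(f) = 57 (k(f) = (-5 - 14)*(-3) = -19*(-3) = 57)
b(Q) = 57
(-78 + 83*b(7)) - 1*4169 = (-78 + 83*57) - 1*4169 = (-78 + 4731) - 4169 = 4653 - 4169 = 484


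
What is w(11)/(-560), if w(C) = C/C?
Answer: -1/560 ≈ -0.0017857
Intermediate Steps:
w(C) = 1
w(11)/(-560) = 1/(-560) = 1*(-1/560) = -1/560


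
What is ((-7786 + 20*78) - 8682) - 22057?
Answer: -36965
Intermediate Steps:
((-7786 + 20*78) - 8682) - 22057 = ((-7786 + 1560) - 8682) - 22057 = (-6226 - 8682) - 22057 = -14908 - 22057 = -36965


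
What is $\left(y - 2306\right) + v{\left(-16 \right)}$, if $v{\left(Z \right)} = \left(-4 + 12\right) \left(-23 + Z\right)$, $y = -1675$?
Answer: $-4293$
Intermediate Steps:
$v{\left(Z \right)} = -184 + 8 Z$ ($v{\left(Z \right)} = 8 \left(-23 + Z\right) = -184 + 8 Z$)
$\left(y - 2306\right) + v{\left(-16 \right)} = \left(-1675 - 2306\right) + \left(-184 + 8 \left(-16\right)\right) = -3981 - 312 = -4293$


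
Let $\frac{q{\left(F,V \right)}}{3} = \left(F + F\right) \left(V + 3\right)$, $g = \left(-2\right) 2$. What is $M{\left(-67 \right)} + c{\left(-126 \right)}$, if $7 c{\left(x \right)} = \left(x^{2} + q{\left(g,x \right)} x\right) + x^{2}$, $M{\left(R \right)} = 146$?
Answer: $-48454$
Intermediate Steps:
$g = -4$
$q{\left(F,V \right)} = 6 F \left(3 + V\right)$ ($q{\left(F,V \right)} = 3 \left(F + F\right) \left(V + 3\right) = 3 \cdot 2 F \left(3 + V\right) = 6 F \left(3 + V\right)$)
$c{\left(x \right)} = \frac{2 x^{2}}{7} + \frac{x \left(-72 - 24 x\right)}{7}$ ($c{\left(x \right)} = \frac{\left(x^{2} + 6 \left(-4\right) \left(3 + x\right) x\right) + x^{2}}{7} = \frac{\left(x^{2} + \left(-72 - 24 x\right) x\right) + x^{2}}{7} = \frac{\left(x^{2} + x \left(-72 - 24 x\right)\right) + x^{2}}{7} = \frac{2 x^{2} + x \left(-72 - 24 x\right)}{7} = \frac{2 x^{2}}{7} + \frac{x \left(-72 - 24 x\right)}{7}$)
$M{\left(-67 \right)} + c{\left(-126 \right)} = 146 + \frac{2}{7} \left(-126\right) \left(-36 - -1386\right) = 146 + \frac{2}{7} \left(-126\right) \left(-36 + 1386\right) = 146 + \frac{2}{7} \left(-126\right) 1350 = 146 - 48600 = -48454$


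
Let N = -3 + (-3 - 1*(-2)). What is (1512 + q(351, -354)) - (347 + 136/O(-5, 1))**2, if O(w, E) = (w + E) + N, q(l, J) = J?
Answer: -107742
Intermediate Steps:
N = -4 (N = -3 + (-3 + 2) = -3 - 1 = -4)
O(w, E) = -4 + E + w (O(w, E) = (w + E) - 4 = (E + w) - 4 = -4 + E + w)
(1512 + q(351, -354)) - (347 + 136/O(-5, 1))**2 = (1512 - 354) - (347 + 136/(-4 + 1 - 5))**2 = 1158 - (347 + 136/(-8))**2 = 1158 - (347 + 136*(-1/8))**2 = 1158 - (347 - 17)**2 = 1158 - 1*330**2 = 1158 - 1*108900 = 1158 - 108900 = -107742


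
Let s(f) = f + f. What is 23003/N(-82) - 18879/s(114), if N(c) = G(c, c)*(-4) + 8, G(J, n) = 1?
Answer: 107691/19 ≈ 5667.9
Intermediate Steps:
s(f) = 2*f
N(c) = 4 (N(c) = 1*(-4) + 8 = -4 + 8 = 4)
23003/N(-82) - 18879/s(114) = 23003/4 - 18879/(2*114) = 23003*(1/4) - 18879/228 = 23003/4 - 18879*1/228 = 23003/4 - 6293/76 = 107691/19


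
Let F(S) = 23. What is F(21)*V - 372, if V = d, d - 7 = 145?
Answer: 3124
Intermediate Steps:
d = 152 (d = 7 + 145 = 152)
V = 152
F(21)*V - 372 = 23*152 - 372 = 3496 - 372 = 3124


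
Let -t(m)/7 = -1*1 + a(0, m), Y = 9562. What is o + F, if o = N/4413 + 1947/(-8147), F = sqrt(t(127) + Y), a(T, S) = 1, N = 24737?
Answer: 192940228/35952711 + sqrt(9562) ≈ 103.15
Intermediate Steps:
t(m) = 0 (t(m) = -7*(-1*1 + 1) = -7*(-1 + 1) = -7*0 = 0)
F = sqrt(9562) (F = sqrt(0 + 9562) = sqrt(9562) ≈ 97.786)
o = 192940228/35952711 (o = 24737/4413 + 1947/(-8147) = 24737*(1/4413) + 1947*(-1/8147) = 24737/4413 - 1947/8147 = 192940228/35952711 ≈ 5.3665)
o + F = 192940228/35952711 + sqrt(9562)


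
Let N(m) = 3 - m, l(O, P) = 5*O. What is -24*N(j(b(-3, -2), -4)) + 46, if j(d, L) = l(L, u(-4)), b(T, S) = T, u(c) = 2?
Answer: -506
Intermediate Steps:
j(d, L) = 5*L
-24*N(j(b(-3, -2), -4)) + 46 = -24*(3 - 5*(-4)) + 46 = -24*(3 - 1*(-20)) + 46 = -24*(3 + 20) + 46 = -24*23 + 46 = -552 + 46 = -506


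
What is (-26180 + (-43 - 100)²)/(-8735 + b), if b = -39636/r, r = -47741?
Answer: 273603671/416977999 ≈ 0.65616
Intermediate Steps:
b = 39636/47741 (b = -39636/(-47741) = -39636*(-1/47741) = 39636/47741 ≈ 0.83023)
(-26180 + (-43 - 100)²)/(-8735 + b) = (-26180 + (-43 - 100)²)/(-8735 + 39636/47741) = (-26180 + (-143)²)/(-416977999/47741) = (-26180 + 20449)*(-47741/416977999) = -5731*(-47741/416977999) = 273603671/416977999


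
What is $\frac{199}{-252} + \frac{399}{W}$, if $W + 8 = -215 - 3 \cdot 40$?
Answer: $- \frac{3445}{1764} \approx -1.9529$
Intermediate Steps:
$W = -343$ ($W = -8 - \left(215 + 3 \cdot 40\right) = -8 - 335 = -343$)
$\frac{199}{-252} + \frac{399}{W} = \frac{199}{-252} + \frac{399}{-343} = 199 \left(- \frac{1}{252}\right) + 399 \left(- \frac{1}{343}\right) = - \frac{199}{252} - \frac{57}{49} = - \frac{3445}{1764}$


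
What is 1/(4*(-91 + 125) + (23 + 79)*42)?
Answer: 1/4420 ≈ 0.00022624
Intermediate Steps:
1/(4*(-91 + 125) + (23 + 79)*42) = 1/(4*34 + 102*42) = 1/(136 + 4284) = 1/4420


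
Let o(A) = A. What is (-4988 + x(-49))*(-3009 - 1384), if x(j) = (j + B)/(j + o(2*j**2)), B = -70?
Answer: 14878515517/679 ≈ 2.1912e+7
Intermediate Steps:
x(j) = (-70 + j)/(j + 2*j**2) (x(j) = (j - 70)/(j + 2*j**2) = (-70 + j)/(j + 2*j**2))
(-4988 + x(-49))*(-3009 - 1384) = (-4988 + (-70 - 49)/((-49)*(1 + 2*(-49))))*(-3009 - 1384) = (-4988 - 1/49*(-119)/(1 - 98))*(-4393) = (-4988 - 1/49*(-119)/(-97))*(-4393) = (-4988 - 1/49*(-1/97)*(-119))*(-4393) = (-4988 - 17/679)*(-4393) = -3386869/679*(-4393) = 14878515517/679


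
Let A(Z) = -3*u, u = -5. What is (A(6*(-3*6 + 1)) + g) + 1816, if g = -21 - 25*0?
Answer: 1810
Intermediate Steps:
A(Z) = 15 (A(Z) = -3*(-5) = 15)
g = -21 (g = -21 + 0 = -21)
(A(6*(-3*6 + 1)) + g) + 1816 = (15 - 21) + 1816 = -6 + 1816 = 1810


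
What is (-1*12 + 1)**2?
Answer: 121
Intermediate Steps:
(-1*12 + 1)**2 = (-12 + 1)**2 = (-11)**2 = 121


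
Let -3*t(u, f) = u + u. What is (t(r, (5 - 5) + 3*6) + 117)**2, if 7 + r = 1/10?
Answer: 369664/25 ≈ 14787.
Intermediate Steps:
r = -69/10 (r = -7 + 1/10 = -69/10 ≈ -6.9000)
t(u, f) = -2*u/3 (t(u, f) = -(u + u)/3 = -2*u/3)
(t(r, (5 - 5) + 3*6) + 117)**2 = (-2/3*(-69/10) + 117)**2 = (23/5 + 117)**2 = (608/5)**2 = 369664/25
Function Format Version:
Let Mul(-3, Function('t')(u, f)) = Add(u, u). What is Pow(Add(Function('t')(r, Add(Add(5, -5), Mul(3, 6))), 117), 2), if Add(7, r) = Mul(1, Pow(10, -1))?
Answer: Rational(369664, 25) ≈ 14787.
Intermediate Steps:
r = Rational(-69, 10) (r = Add(-7, Mul(1, Pow(10, -1))) = Add(-7, Mul(1, Rational(1, 10))) = Add(-7, Rational(1, 10)) = Rational(-69, 10) ≈ -6.9000)
Function('t')(u, f) = Mul(Rational(-2, 3), u) (Function('t')(u, f) = Mul(Rational(-1, 3), Add(u, u)) = Mul(Rational(-1, 3), Mul(2, u)) = Mul(Rational(-2, 3), u))
Pow(Add(Function('t')(r, Add(Add(5, -5), Mul(3, 6))), 117), 2) = Pow(Add(Mul(Rational(-2, 3), Rational(-69, 10)), 117), 2) = Pow(Add(Rational(23, 5), 117), 2) = Pow(Rational(608, 5), 2) = Rational(369664, 25)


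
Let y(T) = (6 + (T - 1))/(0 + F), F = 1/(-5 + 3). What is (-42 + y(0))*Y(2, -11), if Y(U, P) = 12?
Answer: -624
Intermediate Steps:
F = -1/2 (F = 1/(-2) = -1/2 ≈ -0.50000)
y(T) = -10 - 2*T (y(T) = (6 + (T - 1))/(0 - 1/2) = (6 + (-1 + T))/(-1/2) = (5 + T)*(-2) = -10 - 2*T)
(-42 + y(0))*Y(2, -11) = (-42 + (-10 - 2*0))*12 = (-42 + (-10 + 0))*12 = (-42 - 10)*12 = -52*12 = -624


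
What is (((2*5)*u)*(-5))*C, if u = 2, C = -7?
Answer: 700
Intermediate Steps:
(((2*5)*u)*(-5))*C = (((2*5)*2)*(-5))*(-7) = ((10*2)*(-5))*(-7) = (20*(-5))*(-7) = -100*(-7) = 700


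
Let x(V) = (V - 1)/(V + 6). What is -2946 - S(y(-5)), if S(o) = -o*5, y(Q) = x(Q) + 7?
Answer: -2941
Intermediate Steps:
x(V) = (-1 + V)/(6 + V)
y(Q) = 7 + (-1 + Q)/(6 + Q) (y(Q) = (-1 + Q)/(6 + Q) + 7 = 7 + (-1 + Q)/(6 + Q))
S(o) = -5*o
-2946 - S(y(-5)) = -2946 - (-5)*(41 + 8*(-5))/(6 - 5) = -2946 - (-5)*(41 - 40)/1 = -2946 - (-5)*1*1 = -2946 - (-5) = -2946 - 1*(-5) = -2946 + 5 = -2941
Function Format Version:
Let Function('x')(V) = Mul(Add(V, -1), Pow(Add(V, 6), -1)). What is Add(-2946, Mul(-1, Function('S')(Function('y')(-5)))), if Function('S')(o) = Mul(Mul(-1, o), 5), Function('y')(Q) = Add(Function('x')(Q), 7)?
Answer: -2941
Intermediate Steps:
Function('x')(V) = Mul(Pow(Add(6, V), -1), Add(-1, V)) (Function('x')(V) = Mul(Add(-1, V), Pow(Add(6, V), -1)) = Mul(Pow(Add(6, V), -1), Add(-1, V)))
Function('y')(Q) = Add(7, Mul(Pow(Add(6, Q), -1), Add(-1, Q))) (Function('y')(Q) = Add(Mul(Pow(Add(6, Q), -1), Add(-1, Q)), 7) = Add(7, Mul(Pow(Add(6, Q), -1), Add(-1, Q))))
Function('S')(o) = Mul(-5, o)
Add(-2946, Mul(-1, Function('S')(Function('y')(-5)))) = Add(-2946, Mul(-1, Mul(-5, Mul(Pow(Add(6, -5), -1), Add(41, Mul(8, -5)))))) = Add(-2946, Mul(-1, Mul(-5, Mul(Pow(1, -1), Add(41, -40))))) = Add(-2946, Mul(-1, Mul(-5, Mul(1, 1)))) = Add(-2946, Mul(-1, Mul(-5, 1))) = Add(-2946, Mul(-1, -5)) = Add(-2946, 5) = -2941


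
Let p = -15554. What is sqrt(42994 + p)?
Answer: 28*sqrt(35) ≈ 165.65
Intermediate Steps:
sqrt(42994 + p) = sqrt(42994 - 15554) = sqrt(27440) = 28*sqrt(35)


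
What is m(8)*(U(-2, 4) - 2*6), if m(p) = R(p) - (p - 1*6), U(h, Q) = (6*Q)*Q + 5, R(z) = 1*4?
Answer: 178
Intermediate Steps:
R(z) = 4
U(h, Q) = 5 + 6*Q**2 (U(h, Q) = 6*Q**2 + 5 = 5 + 6*Q**2)
m(p) = 10 - p (m(p) = 4 - (p - 1*6) = 4 - (p - 6) = 4 - (-6 + p) = 4 + (6 - p) = 10 - p)
m(8)*(U(-2, 4) - 2*6) = (10 - 1*8)*((5 + 6*4**2) - 2*6) = (10 - 8)*((5 + 6*16) - 12) = 2*((5 + 96) - 12) = 2*(101 - 12) = 2*89 = 178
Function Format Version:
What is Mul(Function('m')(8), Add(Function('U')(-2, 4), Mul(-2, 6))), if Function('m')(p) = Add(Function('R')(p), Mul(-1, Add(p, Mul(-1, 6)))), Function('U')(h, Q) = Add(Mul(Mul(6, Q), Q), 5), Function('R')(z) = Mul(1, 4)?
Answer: 178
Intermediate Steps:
Function('R')(z) = 4
Function('U')(h, Q) = Add(5, Mul(6, Pow(Q, 2))) (Function('U')(h, Q) = Add(Mul(6, Pow(Q, 2)), 5) = Add(5, Mul(6, Pow(Q, 2))))
Function('m')(p) = Add(10, Mul(-1, p)) (Function('m')(p) = Add(4, Mul(-1, Add(p, Mul(-1, 6)))) = Add(4, Mul(-1, Add(p, -6))) = Add(4, Mul(-1, Add(-6, p))) = Add(4, Add(6, Mul(-1, p))) = Add(10, Mul(-1, p)))
Mul(Function('m')(8), Add(Function('U')(-2, 4), Mul(-2, 6))) = Mul(Add(10, Mul(-1, 8)), Add(Add(5, Mul(6, Pow(4, 2))), Mul(-2, 6))) = Mul(Add(10, -8), Add(Add(5, Mul(6, 16)), -12)) = Mul(2, Add(Add(5, 96), -12)) = Mul(2, Add(101, -12)) = Mul(2, 89) = 178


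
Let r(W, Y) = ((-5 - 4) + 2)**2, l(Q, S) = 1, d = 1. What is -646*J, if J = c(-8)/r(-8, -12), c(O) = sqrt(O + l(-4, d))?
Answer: -646*I*sqrt(7)/49 ≈ -34.881*I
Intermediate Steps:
c(O) = sqrt(1 + O) (c(O) = sqrt(O + 1) = sqrt(1 + O))
r(W, Y) = 49 (r(W, Y) = (-9 + 2)**2 = (-7)**2 = 49)
J = I*sqrt(7)/49 (J = sqrt(1 - 8)/49 = sqrt(-7)*(1/49) = (I*sqrt(7))*(1/49) = I*sqrt(7)/49 ≈ 0.053995*I)
-646*J = -646*I*sqrt(7)/49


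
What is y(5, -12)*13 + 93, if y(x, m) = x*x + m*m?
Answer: 2290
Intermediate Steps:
y(x, m) = m² + x² (y(x, m) = x² + m² = m² + x²)
y(5, -12)*13 + 93 = ((-12)² + 5²)*13 + 93 = (144 + 25)*13 + 93 = 169*13 + 93 = 2197 + 93 = 2290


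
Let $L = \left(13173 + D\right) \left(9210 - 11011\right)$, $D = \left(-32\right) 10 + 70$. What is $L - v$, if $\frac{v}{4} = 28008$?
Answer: $-23386355$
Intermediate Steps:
$v = 112032$ ($v = 4 \cdot 28008 = 112032$)
$D = -250$ ($D = -320 + 70 = -250$)
$L = -23274323$ ($L = \left(13173 - 250\right) \left(9210 - 11011\right) = 12923 \left(-1801\right) = -23274323$)
$L - v = -23274323 - 112032 = -23386355$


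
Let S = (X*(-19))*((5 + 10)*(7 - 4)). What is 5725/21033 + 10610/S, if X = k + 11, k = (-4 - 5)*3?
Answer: 176303/168264 ≈ 1.0478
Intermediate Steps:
k = -27 (k = -9*3 = -27)
X = -16 (X = -27 + 11 = -16)
S = 13680 (S = (-16*(-19))*((5 + 10)*(7 - 4)) = 304*(15*3) = 304*45 = 13680)
5725/21033 + 10610/S = 5725/21033 + 10610/13680 = 5725*(1/21033) + 10610*(1/13680) = 5725/21033 + 1061/1368 = 176303/168264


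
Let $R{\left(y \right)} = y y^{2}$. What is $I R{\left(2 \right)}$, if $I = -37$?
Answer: $-296$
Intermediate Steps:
$R{\left(y \right)} = y^{3}$
$I R{\left(2 \right)} = - 37 \cdot 2^{3} = \left(-37\right) 8 = -296$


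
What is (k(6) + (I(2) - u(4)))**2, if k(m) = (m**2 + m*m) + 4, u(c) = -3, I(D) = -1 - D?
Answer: 5776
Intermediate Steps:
k(m) = 4 + 2*m**2 (k(m) = (m**2 + m**2) + 4 = 2*m**2 + 4 = 4 + 2*m**2)
(k(6) + (I(2) - u(4)))**2 = ((4 + 2*6**2) + ((-1 - 1*2) - 1*(-3)))**2 = ((4 + 2*36) + ((-1 - 2) + 3))**2 = ((4 + 72) + (-3 + 3))**2 = (76 + 0)**2 = 76**2 = 5776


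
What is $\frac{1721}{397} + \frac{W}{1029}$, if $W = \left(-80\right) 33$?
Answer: $\frac{240943}{136171} \approx 1.7694$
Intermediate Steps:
$W = -2640$
$\frac{1721}{397} + \frac{W}{1029} = \frac{1721}{397} - \frac{2640}{1029} = 1721 \cdot \frac{1}{397} - \frac{880}{343} = \frac{1721}{397} - \frac{880}{343} = \frac{240943}{136171}$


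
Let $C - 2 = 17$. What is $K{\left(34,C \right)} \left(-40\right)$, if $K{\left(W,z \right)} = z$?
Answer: $-760$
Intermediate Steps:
$C = 19$ ($C = 2 + 17 = 19$)
$K{\left(34,C \right)} \left(-40\right) = 19 \left(-40\right) = -760$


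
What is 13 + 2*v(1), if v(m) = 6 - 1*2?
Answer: 21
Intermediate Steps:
v(m) = 4 (v(m) = 6 - 2 = 4)
13 + 2*v(1) = 13 + 2*4 = 13 + 8 = 21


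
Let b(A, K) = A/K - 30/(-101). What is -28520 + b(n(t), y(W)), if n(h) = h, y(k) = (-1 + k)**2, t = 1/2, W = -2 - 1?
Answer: -92175579/3232 ≈ -28520.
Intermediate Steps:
W = -3
t = 1/2 ≈ 0.50000
b(A, K) = 30/101 + A/K (b(A, K) = A/K - 30*(-1/101) = A/K + 30/101 = 30/101 + A/K)
-28520 + b(n(t), y(W)) = -28520 + (30/101 + 1/(2*((-1 - 3)**2))) = -28520 + (30/101 + 1/(2*((-4)**2))) = -28520 + (30/101 + (1/2)/16) = -28520 + (30/101 + (1/2)*(1/16)) = -28520 + (30/101 + 1/32) = -28520 + 1061/3232 = -92175579/3232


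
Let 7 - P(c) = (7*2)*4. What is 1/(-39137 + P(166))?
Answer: -1/39186 ≈ -2.5519e-5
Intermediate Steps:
P(c) = -49 (P(c) = 7 - 7*2*4 = 7 - 14*4 = 7 - 1*56 = 7 - 56 = -49)
1/(-39137 + P(166)) = 1/(-39137 - 49) = 1/(-39186) = -1/39186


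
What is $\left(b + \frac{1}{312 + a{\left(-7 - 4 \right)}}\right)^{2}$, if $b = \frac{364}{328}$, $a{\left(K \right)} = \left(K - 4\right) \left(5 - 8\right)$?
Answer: $\frac{1060739761}{856967076} \approx 1.2378$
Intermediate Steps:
$a{\left(K \right)} = 12 - 3 K$ ($a{\left(K \right)} = \left(-4 + K\right) \left(-3\right) = 12 - 3 K$)
$b = \frac{91}{82}$ ($b = 364 \cdot \frac{1}{328} = \frac{91}{82} \approx 1.1098$)
$\left(b + \frac{1}{312 + a{\left(-7 - 4 \right)}}\right)^{2} = \left(\frac{91}{82} + \frac{1}{312 - \left(-12 + 3 \left(-7 - 4\right)\right)}\right)^{2} = \left(\frac{91}{82} + \frac{1}{312 + \left(12 - -33\right)}\right)^{2} = \left(\frac{91}{82} + \frac{1}{312 + \left(12 + 33\right)}\right)^{2} = \left(\frac{91}{82} + \frac{1}{312 + 45}\right)^{2} = \left(\frac{91}{82} + \frac{1}{357}\right)^{2} = \left(\frac{32569}{29274}\right)^{2} = \frac{1060739761}{856967076}$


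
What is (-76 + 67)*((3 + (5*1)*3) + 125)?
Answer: -1287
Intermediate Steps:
(-76 + 67)*((3 + (5*1)*3) + 125) = -9*((3 + 5*3) + 125) = -9*((3 + 15) + 125) = -9*(18 + 125) = -9*143 = -1287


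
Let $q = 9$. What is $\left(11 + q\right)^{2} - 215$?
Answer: $185$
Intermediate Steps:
$\left(11 + q\right)^{2} - 215 = \left(11 + 9\right)^{2} - 215 = 20^{2} - 215 = 400 - 215 = 185$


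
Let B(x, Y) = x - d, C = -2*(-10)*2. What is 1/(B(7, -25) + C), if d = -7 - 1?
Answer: 1/55 ≈ 0.018182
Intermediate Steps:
d = -8
C = 40 (C = 20*2 = 40)
B(x, Y) = 8 + x (B(x, Y) = x - 1*(-8) = x + 8 = 8 + x)
1/(B(7, -25) + C) = 1/((8 + 7) + 40) = 1/(15 + 40) = 1/55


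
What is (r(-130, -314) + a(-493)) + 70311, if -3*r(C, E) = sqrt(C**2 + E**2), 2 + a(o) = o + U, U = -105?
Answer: 69711 - 2*sqrt(28874)/3 ≈ 69598.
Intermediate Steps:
a(o) = -107 + o (a(o) = -2 + (o - 105) = -2 + (-105 + o) = -107 + o)
r(C, E) = -sqrt(C**2 + E**2)/3
(r(-130, -314) + a(-493)) + 70311 = (-sqrt((-130)**2 + (-314)**2)/3 + (-107 - 493)) + 70311 = (-sqrt(16900 + 98596)/3 - 600) + 70311 = (-2*sqrt(28874)/3 - 600) + 70311 = (-600 - 2*sqrt(28874)/3) + 70311 = 69711 - 2*sqrt(28874)/3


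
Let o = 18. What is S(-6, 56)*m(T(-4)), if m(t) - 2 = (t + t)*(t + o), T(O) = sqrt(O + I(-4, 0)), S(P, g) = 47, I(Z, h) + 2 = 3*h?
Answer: -470 + 1692*I*sqrt(6) ≈ -470.0 + 4144.5*I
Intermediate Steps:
I(Z, h) = -2 + 3*h
T(O) = sqrt(-2 + O) (T(O) = sqrt(O + (-2 + 3*0)) = sqrt(O + (-2 + 0)) = sqrt(O - 2) = sqrt(-2 + O))
m(t) = 2 + 2*t*(18 + t) (m(t) = 2 + (t + t)*(t + 18) = 2 + (2*t)*(18 + t) = 2 + 2*t*(18 + t))
S(-6, 56)*m(T(-4)) = 47*(2 + 2*(sqrt(-2 - 4))**2 + 36*sqrt(-2 - 4)) = 47*(2 + 2*(sqrt(-6))**2 + 36*sqrt(-6)) = 47*(2 + 2*(I*sqrt(6))**2 + 36*(I*sqrt(6))) = 47*(2 + 2*(-6) + 36*I*sqrt(6)) = 47*(2 - 12 + 36*I*sqrt(6)) = 47*(-10 + 36*I*sqrt(6)) = -470 + 1692*I*sqrt(6)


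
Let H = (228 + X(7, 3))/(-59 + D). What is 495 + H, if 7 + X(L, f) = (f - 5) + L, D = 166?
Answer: 53191/107 ≈ 497.11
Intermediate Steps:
X(L, f) = -12 + L + f (X(L, f) = -7 + ((f - 5) + L) = -7 + ((-5 + f) + L) = -7 + (-5 + L + f) = -12 + L + f)
H = 226/107 (H = (228 + (-12 + 7 + 3))/(-59 + 166) = (228 - 2)/107 = 226*(1/107) = 226/107 ≈ 2.1121)
495 + H = 495 + 226/107 = 53191/107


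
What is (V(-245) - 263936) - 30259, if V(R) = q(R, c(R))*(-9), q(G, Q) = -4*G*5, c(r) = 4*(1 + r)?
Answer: -338295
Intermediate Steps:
c(r) = 4 + 4*r
q(G, Q) = -20*G
V(R) = 180*R (V(R) = -20*R*(-9) = 180*R)
(V(-245) - 263936) - 30259 = (180*(-245) - 263936) - 30259 = (-44100 - 263936) - 30259 = -308036 - 30259 = -338295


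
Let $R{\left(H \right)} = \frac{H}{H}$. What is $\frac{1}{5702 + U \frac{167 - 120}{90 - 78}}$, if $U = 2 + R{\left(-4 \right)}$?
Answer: $\frac{4}{22855} \approx 0.00017502$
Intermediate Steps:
$R{\left(H \right)} = 1$
$U = 3$ ($U = 2 + 1 = 3$)
$\frac{1}{5702 + U \frac{167 - 120}{90 - 78}} = \frac{1}{5702 + 3 \frac{167 - 120}{90 - 78}} = \frac{1}{5702 + 3 \cdot \frac{47}{12}} = \frac{1}{5702 + \frac{47}{4}} = \frac{1}{\frac{22855}{4}} = \frac{4}{22855}$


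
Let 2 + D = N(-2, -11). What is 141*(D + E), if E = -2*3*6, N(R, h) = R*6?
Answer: -7050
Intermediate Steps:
N(R, h) = 6*R
E = -36 (E = -6*6 = -36)
D = -14 (D = -2 + 6*(-2) = -2 - 12 = -14)
141*(D + E) = 141*(-14 - 36) = 141*(-50) = -7050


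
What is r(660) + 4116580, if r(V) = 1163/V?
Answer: 2716943963/660 ≈ 4.1166e+6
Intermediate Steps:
r(660) + 4116580 = 1163/660 + 4116580 = 2716943963/660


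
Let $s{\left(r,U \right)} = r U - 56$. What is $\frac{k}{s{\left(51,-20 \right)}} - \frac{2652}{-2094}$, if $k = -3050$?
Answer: $\frac{770021}{187762} \approx 4.1011$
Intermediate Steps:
$s{\left(r,U \right)} = -56 + U r$ ($s{\left(r,U \right)} = U r - 56 = -56 + U r$)
$\frac{k}{s{\left(51,-20 \right)}} - \frac{2652}{-2094} = - \frac{3050}{-56 - 1020} - \frac{2652}{-2094} = - \frac{3050}{-56 - 1020} - - \frac{442}{349} = - \frac{3050}{-1076} + \frac{442}{349} = \left(-3050\right) \left(- \frac{1}{1076}\right) + \frac{442}{349} = \frac{1525}{538} + \frac{442}{349} = \frac{770021}{187762}$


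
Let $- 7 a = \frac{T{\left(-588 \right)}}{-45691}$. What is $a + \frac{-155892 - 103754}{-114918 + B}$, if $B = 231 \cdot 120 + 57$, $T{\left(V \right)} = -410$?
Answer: $\frac{83008669892}{27870916017} \approx 2.9783$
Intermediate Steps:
$a = - \frac{410}{319837}$ ($a = - \frac{\left(-410\right) \frac{1}{-45691}}{7} = - \frac{\left(-410\right) \left(- \frac{1}{45691}\right)}{7} = \left(- \frac{1}{7}\right) \frac{410}{45691} = - \frac{410}{319837} \approx -0.0012819$)
$B = 27777$ ($B = 27720 + 57 = 27777$)
$a + \frac{-155892 - 103754}{-114918 + B} = - \frac{410}{319837} + \frac{-155892 - 103754}{-114918 + 27777} = - \frac{410}{319837} - \frac{259646}{-87141} = - \frac{410}{319837} - - \frac{259646}{87141} = - \frac{410}{319837} + \frac{259646}{87141} = \frac{83008669892}{27870916017}$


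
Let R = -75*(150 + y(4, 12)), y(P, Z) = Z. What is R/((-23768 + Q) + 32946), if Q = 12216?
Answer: -6075/10697 ≈ -0.56792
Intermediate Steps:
R = -12150 (R = -75*(150 + 12) = -75*162 = -12150)
R/((-23768 + Q) + 32946) = -12150/((-23768 + 12216) + 32946) = -12150/(-11552 + 32946) = -12150/21394 = -12150*1/21394 = -6075/10697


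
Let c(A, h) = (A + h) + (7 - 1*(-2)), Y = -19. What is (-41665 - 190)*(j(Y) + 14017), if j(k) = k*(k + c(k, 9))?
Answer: -602586435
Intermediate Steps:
c(A, h) = 9 + A + h (c(A, h) = (A + h) + (7 + 2) = (A + h) + 9 = 9 + A + h)
j(k) = k*(18 + 2*k) (j(k) = k*(k + (9 + k + 9)) = k*(k + (18 + k)) = k*(18 + 2*k))
(-41665 - 190)*(j(Y) + 14017) = (-41665 - 190)*(2*(-19)*(9 - 19) + 14017) = -41855*(2*(-19)*(-10) + 14017) = -41855*(380 + 14017) = -41855*14397 = -602586435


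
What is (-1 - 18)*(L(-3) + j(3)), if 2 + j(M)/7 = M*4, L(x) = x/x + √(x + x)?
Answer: -1349 - 19*I*√6 ≈ -1349.0 - 46.54*I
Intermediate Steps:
L(x) = 1 + √2*√x (L(x) = 1 + √(2*x) = 1 + √2*√x)
j(M) = -14 + 28*M (j(M) = -14 + 7*(M*4) = -14 + 7*(4*M) = -14 + 28*M)
(-1 - 18)*(L(-3) + j(3)) = (-1 - 18)*((1 + √2*√(-3)) + (-14 + 28*3)) = -19*((1 + √2*(I*√3)) + (-14 + 84)) = -19*((1 + I*√6) + 70) = -19*(71 + I*√6) = -1349 - 19*I*√6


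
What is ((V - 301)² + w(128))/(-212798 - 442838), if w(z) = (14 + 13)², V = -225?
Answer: -277405/655636 ≈ -0.42311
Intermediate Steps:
w(z) = 729 (w(z) = 27² = 729)
((V - 301)² + w(128))/(-212798 - 442838) = ((-225 - 301)² + 729)/(-212798 - 442838) = ((-526)² + 729)/(-655636) = (276676 + 729)*(-1/655636) = 277405*(-1/655636) = -277405/655636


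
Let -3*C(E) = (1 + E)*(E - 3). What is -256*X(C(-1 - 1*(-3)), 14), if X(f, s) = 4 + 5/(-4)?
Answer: -704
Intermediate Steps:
C(E) = -(1 + E)*(-3 + E)/3 (C(E) = -(1 + E)*(E - 3)/3 = -(1 + E)*(-3 + E)/3)
X(f, s) = 11/4 (X(f, s) = 4 + 5*(-¼) = 4 - 5/4 = 11/4)
-256*X(C(-1 - 1*(-3)), 14) = -256*11/4 = -704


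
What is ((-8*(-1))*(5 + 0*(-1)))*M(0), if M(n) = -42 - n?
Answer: -1680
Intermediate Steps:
((-8*(-1))*(5 + 0*(-1)))*M(0) = ((-8*(-1))*(5 + 0*(-1)))*(-42 - 1*0) = (8*(5 + 0))*(-42 + 0) = (8*5)*(-42) = 40*(-42) = -1680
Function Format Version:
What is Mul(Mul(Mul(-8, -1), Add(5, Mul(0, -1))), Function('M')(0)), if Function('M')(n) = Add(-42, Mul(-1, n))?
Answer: -1680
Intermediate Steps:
Mul(Mul(Mul(-8, -1), Add(5, Mul(0, -1))), Function('M')(0)) = Mul(Mul(Mul(-8, -1), Add(5, Mul(0, -1))), Add(-42, Mul(-1, 0))) = Mul(Mul(8, Add(5, 0)), Add(-42, 0)) = Mul(Mul(8, 5), -42) = Mul(40, -42) = -1680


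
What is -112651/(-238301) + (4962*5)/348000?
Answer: 214832361/394898800 ≈ 0.54402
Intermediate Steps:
-112651/(-238301) + (4962*5)/348000 = -112651*(-1/238301) + 24810*(1/348000) = 16093/34043 + 827/11600 = 214832361/394898800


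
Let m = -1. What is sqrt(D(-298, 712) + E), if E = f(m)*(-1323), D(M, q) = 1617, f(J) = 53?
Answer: 7*I*sqrt(1398) ≈ 261.73*I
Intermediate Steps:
E = -70119 (E = 53*(-1323) = -70119)
sqrt(D(-298, 712) + E) = sqrt(1617 - 70119) = sqrt(-68502) = 7*I*sqrt(1398)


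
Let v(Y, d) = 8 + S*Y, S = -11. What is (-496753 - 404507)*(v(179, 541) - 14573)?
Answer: 14901432840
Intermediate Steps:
v(Y, d) = 8 - 11*Y
(-496753 - 404507)*(v(179, 541) - 14573) = (-496753 - 404507)*((8 - 11*179) - 14573) = -901260*((8 - 1969) - 14573) = -901260*(-1961 - 14573) = -901260*(-16534) = 14901432840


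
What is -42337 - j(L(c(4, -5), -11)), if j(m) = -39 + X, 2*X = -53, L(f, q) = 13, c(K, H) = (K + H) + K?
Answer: -84543/2 ≈ -42272.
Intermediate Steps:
c(K, H) = H + 2*K (c(K, H) = (H + K) + K = H + 2*K)
X = -53/2 (X = (½)*(-53) = -53/2 ≈ -26.500)
j(m) = -131/2 (j(m) = -39 - 53/2 = -131/2)
-42337 - j(L(c(4, -5), -11)) = -42337 - 1*(-131/2) = -42337 + 131/2 = -84543/2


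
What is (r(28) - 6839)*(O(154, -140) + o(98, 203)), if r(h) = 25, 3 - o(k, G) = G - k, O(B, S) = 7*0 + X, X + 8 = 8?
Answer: 695028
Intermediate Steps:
X = 0 (X = -8 + 8 = 0)
O(B, S) = 0 (O(B, S) = 7*0 + 0 = 0 + 0 = 0)
o(k, G) = 3 + k - G (o(k, G) = 3 - (G - k) = 3 + (k - G) = 3 + k - G)
(r(28) - 6839)*(O(154, -140) + o(98, 203)) = (25 - 6839)*(0 + (3 + 98 - 1*203)) = -6814*(0 + (3 + 98 - 203)) = -6814*(0 - 102) = -6814*(-102) = 695028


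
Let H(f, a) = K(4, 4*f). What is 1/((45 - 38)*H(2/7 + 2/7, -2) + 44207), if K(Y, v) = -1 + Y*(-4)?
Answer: 1/44088 ≈ 2.2682e-5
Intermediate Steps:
K(Y, v) = -1 - 4*Y
H(f, a) = -17 (H(f, a) = -1 - 4*4 = -1 - 16 = -17)
1/((45 - 38)*H(2/7 + 2/7, -2) + 44207) = 1/((45 - 38)*(-17) + 44207) = 1/(7*(-17) + 44207) = 1/(-119 + 44207) = 1/44088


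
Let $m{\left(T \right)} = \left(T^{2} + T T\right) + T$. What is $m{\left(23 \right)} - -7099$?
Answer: $8180$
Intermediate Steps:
$m{\left(T \right)} = T + 2 T^{2}$ ($m{\left(T \right)} = \left(T^{2} + T^{2}\right) + T = 2 T^{2} + T = T + 2 T^{2}$)
$m{\left(23 \right)} - -7099 = 23 \left(1 + 2 \cdot 23\right) - -7099 = 23 \left(1 + 46\right) + 7099 = 23 \cdot 47 + 7099 = 1081 + 7099 = 8180$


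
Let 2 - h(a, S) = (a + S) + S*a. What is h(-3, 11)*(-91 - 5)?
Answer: -2592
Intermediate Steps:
h(a, S) = 2 - S - a - S*a (h(a, S) = 2 - ((a + S) + S*a) = 2 - ((S + a) + S*a) = 2 - (S + a + S*a) = 2 + (-S - a - S*a) = 2 - S - a - S*a)
h(-3, 11)*(-91 - 5) = (2 - 1*11 - 1*(-3) - 1*11*(-3))*(-91 - 5) = (2 - 11 + 3 + 33)*(-96) = 27*(-96) = -2592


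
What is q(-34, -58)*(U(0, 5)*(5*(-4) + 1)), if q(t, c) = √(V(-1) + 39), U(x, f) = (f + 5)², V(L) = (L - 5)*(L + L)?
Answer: -1900*√51 ≈ -13569.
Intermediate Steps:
V(L) = 2*L*(-5 + L) (V(L) = (-5 + L)*(2*L) = 2*L*(-5 + L))
U(x, f) = (5 + f)²
q(t, c) = √51 (q(t, c) = √(2*(-1)*(-5 - 1) + 39) = √(2*(-1)*(-6) + 39) = √(12 + 39) = √51)
q(-34, -58)*(U(0, 5)*(5*(-4) + 1)) = √51*((5 + 5)²*(5*(-4) + 1)) = √51*(10²*(-20 + 1)) = √51*(100*(-19)) = √51*(-1900) = -1900*√51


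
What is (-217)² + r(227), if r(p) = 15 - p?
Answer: 46877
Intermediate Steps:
(-217)² + r(227) = (-217)² + (15 - 1*227) = 47089 + (15 - 227) = 47089 - 212 = 46877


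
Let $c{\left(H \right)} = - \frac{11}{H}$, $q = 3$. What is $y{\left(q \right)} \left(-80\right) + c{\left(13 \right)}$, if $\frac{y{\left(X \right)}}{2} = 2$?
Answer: $- \frac{4171}{13} \approx -320.85$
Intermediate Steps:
$y{\left(X \right)} = 4$ ($y{\left(X \right)} = 2 \cdot 2 = 4$)
$y{\left(q \right)} \left(-80\right) + c{\left(13 \right)} = 4 \left(-80\right) - \frac{11}{13} = -320 - \frac{11}{13} = - \frac{4171}{13}$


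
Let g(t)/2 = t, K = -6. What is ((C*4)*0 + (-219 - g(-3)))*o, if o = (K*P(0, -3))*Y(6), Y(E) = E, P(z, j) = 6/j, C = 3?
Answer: -15336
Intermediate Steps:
g(t) = 2*t
o = 72 (o = -36/(-3)*6 = -36*(-1)/3*6 = -6*(-2)*6 = 12*6 = 72)
((C*4)*0 + (-219 - g(-3)))*o = ((3*4)*0 + (-219 - 2*(-3)))*72 = (12*0 + (-219 - 1*(-6)))*72 = (0 + (-219 + 6))*72 = (0 - 213)*72 = -213*72 = -15336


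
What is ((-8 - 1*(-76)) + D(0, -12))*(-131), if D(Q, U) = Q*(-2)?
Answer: -8908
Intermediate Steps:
D(Q, U) = -2*Q
((-8 - 1*(-76)) + D(0, -12))*(-131) = ((-8 - 1*(-76)) - 2*0)*(-131) = ((-8 + 76) + 0)*(-131) = (68 + 0)*(-131) = 68*(-131) = -8908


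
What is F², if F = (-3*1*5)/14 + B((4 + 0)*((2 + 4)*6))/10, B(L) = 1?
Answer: 1156/1225 ≈ 0.94367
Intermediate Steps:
F = -34/35 (F = (-3*1*5)/14 + 1/10 = -3*5*(1/14) + 1*(⅒) = -15*1/14 + ⅒ = -15/14 + ⅒ = -34/35 ≈ -0.97143)
F² = (-34/35)² = 1156/1225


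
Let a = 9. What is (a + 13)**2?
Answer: 484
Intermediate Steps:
(a + 13)**2 = (9 + 13)**2 = 22**2 = 484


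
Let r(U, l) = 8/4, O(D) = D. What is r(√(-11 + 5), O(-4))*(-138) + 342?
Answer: 66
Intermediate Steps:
r(U, l) = 2 (r(U, l) = 8*(¼) = 2)
r(√(-11 + 5), O(-4))*(-138) + 342 = 2*(-138) + 342 = -276 + 342 = 66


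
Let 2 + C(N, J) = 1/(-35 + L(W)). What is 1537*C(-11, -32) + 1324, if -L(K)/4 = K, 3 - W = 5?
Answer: -48787/27 ≈ -1806.9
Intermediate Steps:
W = -2 (W = 3 - 1*5 = 3 - 5 = -2)
L(K) = -4*K
C(N, J) = -55/27 (C(N, J) = -2 + 1/(-35 - 4*(-2)) = -2 + 1/(-35 + 8) = -2 + 1/(-27) = -2 - 1/27 = -55/27)
1537*C(-11, -32) + 1324 = 1537*(-55/27) + 1324 = -84535/27 + 1324 = -48787/27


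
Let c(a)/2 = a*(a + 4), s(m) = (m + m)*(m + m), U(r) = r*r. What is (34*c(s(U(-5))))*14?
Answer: 5959520000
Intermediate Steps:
U(r) = r²
s(m) = 4*m² (s(m) = (2*m)*(2*m) = 4*m²)
c(a) = 2*a*(4 + a) (c(a) = 2*(a*(a + 4)) = 2*(a*(4 + a)) = 2*a*(4 + a))
(34*c(s(U(-5))))*14 = (34*(2*(4*((-5)²)²)*(4 + 4*((-5)²)²)))*14 = (34*(2*(4*25²)*(4 + 4*25²)))*14 = (34*(2*(4*625)*(4 + 4*625)))*14 = (34*(2*2500*(4 + 2500)))*14 = (34*(2*2500*2504))*14 = (34*12520000)*14 = 425680000*14 = 5959520000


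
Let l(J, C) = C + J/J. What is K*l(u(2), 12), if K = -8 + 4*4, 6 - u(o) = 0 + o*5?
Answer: 104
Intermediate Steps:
u(o) = 6 - 5*o (u(o) = 6 - (0 + o*5) = 6 - (0 + 5*o) = 6 - 5*o)
l(J, C) = 1 + C (l(J, C) = C + 1 = 1 + C)
K = 8 (K = -8 + 16 = 8)
K*l(u(2), 12) = 8*(1 + 12) = 8*13 = 104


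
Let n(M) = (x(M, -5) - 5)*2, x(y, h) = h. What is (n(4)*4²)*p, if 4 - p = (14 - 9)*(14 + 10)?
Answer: 37120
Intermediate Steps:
p = -116 (p = 4 - (14 - 9)*(14 + 10) = 4 - 5*24 = 4 - 1*120 = 4 - 120 = -116)
n(M) = -20 (n(M) = (-5 - 5)*2 = -10*2 = -20)
(n(4)*4²)*p = -20*4²*(-116) = -20*16*(-116) = -320*(-116) = 37120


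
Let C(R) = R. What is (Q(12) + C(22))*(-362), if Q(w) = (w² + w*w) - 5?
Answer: -110410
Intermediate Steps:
Q(w) = -5 + 2*w² (Q(w) = (w² + w²) - 5 = 2*w² - 5 = -5 + 2*w²)
(Q(12) + C(22))*(-362) = ((-5 + 2*12²) + 22)*(-362) = ((-5 + 2*144) + 22)*(-362) = ((-5 + 288) + 22)*(-362) = (283 + 22)*(-362) = 305*(-362) = -110410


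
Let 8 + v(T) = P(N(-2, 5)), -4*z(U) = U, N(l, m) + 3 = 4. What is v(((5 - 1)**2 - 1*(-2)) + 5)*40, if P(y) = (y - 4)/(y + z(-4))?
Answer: -380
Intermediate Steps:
N(l, m) = 1 (N(l, m) = -3 + 4 = 1)
z(U) = -U/4
P(y) = (-4 + y)/(1 + y) (P(y) = (y - 4)/(y - 1/4*(-4)) = (-4 + y)/(y + 1) = (-4 + y)/(1 + y))
v(T) = -19/2 (v(T) = -8 + (-4 + 1)/(1 + 1) = -8 - 3/2 = -19/2)
v(((5 - 1)**2 - 1*(-2)) + 5)*40 = -19/2*40 = -380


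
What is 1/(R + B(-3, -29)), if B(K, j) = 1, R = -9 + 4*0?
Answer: -⅛ ≈ -0.12500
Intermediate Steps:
R = -9 (R = -9 + 0 = -9)
1/(R + B(-3, -29)) = 1/(-9 + 1) = 1/(-8) = -⅛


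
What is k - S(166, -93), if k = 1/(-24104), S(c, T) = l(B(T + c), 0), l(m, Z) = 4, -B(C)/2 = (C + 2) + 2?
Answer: -96417/24104 ≈ -4.0000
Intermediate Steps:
B(C) = -8 - 2*C (B(C) = -2*((C + 2) + 2) = -2*((2 + C) + 2) = -2*(4 + C) = -8 - 2*C)
S(c, T) = 4
k = -1/24104 ≈ -4.1487e-5
k - S(166, -93) = -1/24104 - 1*4 = -1/24104 - 4 = -96417/24104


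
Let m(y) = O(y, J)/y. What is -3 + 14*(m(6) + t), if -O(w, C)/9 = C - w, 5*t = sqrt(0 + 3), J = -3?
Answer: 186 + 14*sqrt(3)/5 ≈ 190.85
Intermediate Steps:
t = sqrt(3)/5 (t = sqrt(0 + 3)/5 = sqrt(3)/5 ≈ 0.34641)
O(w, C) = -9*C + 9*w (O(w, C) = -9*(C - w) = -9*C + 9*w)
m(y) = (27 + 9*y)/y (m(y) = (-9*(-3) + 9*y)/y = (27 + 9*y)/y)
-3 + 14*(m(6) + t) = -3 + 14*((9 + 27/6) + sqrt(3)/5) = -3 + 14*((9 + 27*(1/6)) + sqrt(3)/5) = -3 + 14*((9 + 9/2) + sqrt(3)/5) = -3 + 14*(27/2 + sqrt(3)/5) = -3 + (189 + 14*sqrt(3)/5) = 186 + 14*sqrt(3)/5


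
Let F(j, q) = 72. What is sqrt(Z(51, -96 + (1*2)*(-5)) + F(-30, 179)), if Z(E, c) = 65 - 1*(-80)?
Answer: sqrt(217) ≈ 14.731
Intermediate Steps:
Z(E, c) = 145 (Z(E, c) = 65 + 80 = 145)
sqrt(Z(51, -96 + (1*2)*(-5)) + F(-30, 179)) = sqrt(145 + 72) = sqrt(217)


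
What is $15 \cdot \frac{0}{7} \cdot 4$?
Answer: $0$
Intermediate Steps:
$15 \cdot \frac{0}{7} \cdot 4 = 15 \cdot 0 \cdot \frac{1}{7} \cdot 4 = 15 \cdot 0 \cdot 4 = 0 \cdot 4 = 0$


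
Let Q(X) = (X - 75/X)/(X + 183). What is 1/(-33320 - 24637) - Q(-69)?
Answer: 5029234/8442403 ≈ 0.59571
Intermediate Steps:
Q(X) = (X - 75/X)/(183 + X)
1/(-33320 - 24637) - Q(-69) = 1/(-33320 - 24637) - (-75 + (-69)²)/((-69)*(183 - 69)) = 1/(-57957) - (-1)*(-75 + 4761)/(69*114) = -1/57957 - (-1)*4686/(69*114) = -1/57957 - 1*(-781/1311) = -1/57957 + 781/1311 = 5029234/8442403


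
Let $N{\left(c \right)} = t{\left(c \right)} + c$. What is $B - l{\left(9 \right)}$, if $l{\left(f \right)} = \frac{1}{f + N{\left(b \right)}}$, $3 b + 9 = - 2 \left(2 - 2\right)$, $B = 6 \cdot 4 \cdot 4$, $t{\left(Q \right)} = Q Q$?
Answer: $\frac{1439}{15} \approx 95.933$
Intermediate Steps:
$t{\left(Q \right)} = Q^{2}$
$B = 96$ ($B = 24 \cdot 4 = 96$)
$b = -3$ ($b = -3 + \frac{\left(-2\right) \left(2 - 2\right)}{3} = -3 + \frac{\left(-2\right) 0}{3} = -3 + \frac{1}{3} \cdot 0 = -3 + 0 = -3$)
$N{\left(c \right)} = c + c^{2}$ ($N{\left(c \right)} = c^{2} + c = c + c^{2}$)
$l{\left(f \right)} = \frac{1}{6 + f}$ ($l{\left(f \right)} = \frac{1}{f - 3 \left(1 - 3\right)} = \frac{1}{f - -6} = \frac{1}{f + 6} = \frac{1}{6 + f}$)
$B - l{\left(9 \right)} = 96 - \frac{1}{6 + 9} = 96 - \frac{1}{15} = \frac{1439}{15}$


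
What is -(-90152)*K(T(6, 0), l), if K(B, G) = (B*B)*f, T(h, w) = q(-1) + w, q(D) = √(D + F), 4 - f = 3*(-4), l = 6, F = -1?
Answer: -2884864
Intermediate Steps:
f = 16 (f = 4 - 3*(-4) = 4 - 1*(-12) = 4 + 12 = 16)
q(D) = √(-1 + D) (q(D) = √(D - 1) = √(-1 + D))
T(h, w) = w + I*√2 (T(h, w) = √(-1 - 1) + w = √(-2) + w = I*√2 + w = w + I*√2)
K(B, G) = 16*B² (K(B, G) = (B*B)*16 = B²*16 = 16*B²)
-(-90152)*K(T(6, 0), l) = -(-90152)*16*(0 + I*√2)² = -(-90152)*16*(I*√2)² = -(-90152)*16*(-2) = -(-90152)*(-32) = -236*12224 = -2884864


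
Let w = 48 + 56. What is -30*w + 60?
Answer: -3060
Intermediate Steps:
w = 104
-30*w + 60 = -30*104 + 60 = -3120 + 60 = -3060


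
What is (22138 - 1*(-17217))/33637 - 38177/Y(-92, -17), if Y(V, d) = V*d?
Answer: -1222608529/52608268 ≈ -23.240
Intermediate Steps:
(22138 - 1*(-17217))/33637 - 38177/Y(-92, -17) = (22138 - 1*(-17217))/33637 - 38177/((-92*(-17))) = (22138 + 17217)*(1/33637) - 38177/1564 = 39355*(1/33637) - 38177*1/1564 = 39355/33637 - 38177/1564 = -1222608529/52608268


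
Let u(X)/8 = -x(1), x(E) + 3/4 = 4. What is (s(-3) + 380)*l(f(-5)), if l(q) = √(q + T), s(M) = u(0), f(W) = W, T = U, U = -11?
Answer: 1416*I ≈ 1416.0*I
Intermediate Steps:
x(E) = 13/4 (x(E) = -¾ + 4 = 13/4)
T = -11
u(X) = -26 (u(X) = 8*(-1*13/4) = 8*(-13/4) = -26)
s(M) = -26
l(q) = √(-11 + q) (l(q) = √(q - 11) = √(-11 + q))
(s(-3) + 380)*l(f(-5)) = (-26 + 380)*√(-11 - 5) = 354*√(-16) = 354*(4*I) = 1416*I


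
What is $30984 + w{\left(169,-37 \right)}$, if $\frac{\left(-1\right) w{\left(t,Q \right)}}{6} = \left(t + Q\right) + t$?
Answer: $29178$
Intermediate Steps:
$w{\left(t,Q \right)} = - 12 t - 6 Q$ ($w{\left(t,Q \right)} = - 6 \left(\left(t + Q\right) + t\right) = - 6 \left(\left(Q + t\right) + t\right) = - 6 \left(Q + 2 t\right) = - 12 t - 6 Q$)
$30984 + w{\left(169,-37 \right)} = 30984 - 1806 = 29178$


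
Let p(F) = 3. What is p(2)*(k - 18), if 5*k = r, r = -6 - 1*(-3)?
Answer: -279/5 ≈ -55.800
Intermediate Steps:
r = -3 (r = -6 + 3 = -3)
k = -⅗ (k = (⅕)*(-3) = -⅗ ≈ -0.60000)
p(2)*(k - 18) = 3*(-⅗ - 18) = 3*(-93/5) = -279/5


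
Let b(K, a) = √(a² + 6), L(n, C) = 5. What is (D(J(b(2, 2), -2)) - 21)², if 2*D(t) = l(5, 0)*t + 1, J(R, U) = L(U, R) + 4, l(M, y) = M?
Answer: 4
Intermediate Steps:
b(K, a) = √(6 + a²)
J(R, U) = 9 (J(R, U) = 5 + 4 = 9)
D(t) = ½ + 5*t/2 (D(t) = (5*t + 1)/2 = (1 + 5*t)/2 = ½ + 5*t/2)
(D(J(b(2, 2), -2)) - 21)² = ((½ + (5/2)*9) - 21)² = ((½ + 45/2) - 21)² = (23 - 21)² = 2² = 4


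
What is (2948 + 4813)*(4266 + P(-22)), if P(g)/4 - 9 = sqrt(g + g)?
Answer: 33387822 + 62088*I*sqrt(11) ≈ 3.3388e+7 + 2.0592e+5*I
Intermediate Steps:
P(g) = 36 + 4*sqrt(2)*sqrt(g) (P(g) = 36 + 4*sqrt(g + g) = 36 + 4*sqrt(2*g) = 36 + 4*(sqrt(2)*sqrt(g)) = 36 + 4*sqrt(2)*sqrt(g))
(2948 + 4813)*(4266 + P(-22)) = (2948 + 4813)*(4266 + (36 + 4*sqrt(2)*sqrt(-22))) = 7761*(4266 + (36 + 4*sqrt(2)*(I*sqrt(22)))) = 7761*(4266 + (36 + 8*I*sqrt(11))) = 7761*(4302 + 8*I*sqrt(11)) = 33387822 + 62088*I*sqrt(11)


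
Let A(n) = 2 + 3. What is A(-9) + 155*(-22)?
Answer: -3405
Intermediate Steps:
A(n) = 5
A(-9) + 155*(-22) = 5 + 155*(-22) = 5 - 3410 = -3405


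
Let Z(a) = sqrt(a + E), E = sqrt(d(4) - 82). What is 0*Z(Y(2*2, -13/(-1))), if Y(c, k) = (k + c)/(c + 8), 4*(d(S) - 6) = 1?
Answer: 0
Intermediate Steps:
d(S) = 25/4 (d(S) = 6 + (1/4)*1 = 6 + 1/4 = 25/4)
Y(c, k) = (c + k)/(8 + c)
E = I*sqrt(303)/2 (E = sqrt(25/4 - 82) = sqrt(-303/4) = I*sqrt(303)/2 ≈ 8.7034*I)
Z(a) = sqrt(a + I*sqrt(303)/2)
0*Z(Y(2*2, -13/(-1))) = 0*(sqrt(4*((2*2 - 13/(-1))/(8 + 2*2)) + 2*I*sqrt(303))/2) = 0*(sqrt(4*((4 - 13*(-1))/(8 + 4)) + 2*I*sqrt(303))/2) = 0*(sqrt(4*((4 + 13)/12) + 2*I*sqrt(303))/2) = 0*(sqrt(4*((1/12)*17) + 2*I*sqrt(303))/2) = 0*(sqrt(4*(17/12) + 2*I*sqrt(303))/2) = 0*(sqrt(17/3 + 2*I*sqrt(303))/2) = 0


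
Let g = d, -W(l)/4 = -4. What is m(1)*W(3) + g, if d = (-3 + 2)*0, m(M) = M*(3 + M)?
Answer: 64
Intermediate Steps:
W(l) = 16 (W(l) = -4*(-4) = 16)
d = 0 (d = -1*0 = 0)
g = 0
m(1)*W(3) + g = (1*(3 + 1))*16 + 0 = (1*4)*16 + 0 = 4*16 + 0 = 64 + 0 = 64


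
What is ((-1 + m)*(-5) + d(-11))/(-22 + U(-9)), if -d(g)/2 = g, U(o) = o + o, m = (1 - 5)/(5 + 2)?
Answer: -209/280 ≈ -0.74643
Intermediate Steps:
m = -4/7 ≈ -0.57143
U(o) = 2*o
d(g) = -2*g
((-1 + m)*(-5) + d(-11))/(-22 + U(-9)) = ((-1 - 4/7)*(-5) - 2*(-11))/(-22 + 2*(-9)) = (-11/7*(-5) + 22)/(-22 - 18) = (55/7 + 22)/(-40) = (209/7)*(-1/40) = -209/280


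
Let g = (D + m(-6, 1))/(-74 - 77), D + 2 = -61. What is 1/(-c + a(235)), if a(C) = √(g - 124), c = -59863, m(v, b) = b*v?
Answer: 9039313/541120412774 - I*√2816905/541120412774 ≈ 1.6705e-5 - 3.1016e-9*I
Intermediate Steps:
D = -63 (D = -2 - 61 = -63)
g = 69/151 (g = (-63 + 1*(-6))/(-74 - 77) = (-63 - 6)/(-151) = -69*(-1/151) = 69/151 ≈ 0.45695)
a(C) = I*√2816905/151 (a(C) = √(69/151 - 124) = √(-18655/151) = I*√2816905/151)
1/(-c + a(235)) = 1/(-1*(-59863) + I*√2816905/151) = 1/(59863 + I*√2816905/151)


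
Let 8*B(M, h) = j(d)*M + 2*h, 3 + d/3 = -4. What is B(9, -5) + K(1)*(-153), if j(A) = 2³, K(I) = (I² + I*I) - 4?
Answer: 1255/4 ≈ 313.75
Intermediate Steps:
d = -21 (d = -9 + 3*(-4) = -9 - 12 = -21)
K(I) = -4 + 2*I² (K(I) = (I² + I²) - 4 = 2*I² - 4 = -4 + 2*I²)
j(A) = 8
B(M, h) = M + h/4 (B(M, h) = (8*M + 2*h)/8 = (2*h + 8*M)/8 = M + h/4)
B(9, -5) + K(1)*(-153) = (9 + (¼)*(-5)) + (-4 + 2*1²)*(-153) = (9 - 5/4) + (-4 + 2*1)*(-153) = 31/4 + (-4 + 2)*(-153) = 31/4 - 2*(-153) = 31/4 + 306 = 1255/4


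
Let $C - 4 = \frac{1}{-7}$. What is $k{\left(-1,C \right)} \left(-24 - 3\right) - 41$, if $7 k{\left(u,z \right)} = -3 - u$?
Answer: $- \frac{233}{7} \approx -33.286$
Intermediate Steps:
$C = \frac{27}{7}$ ($C = 4 + \frac{1}{-7} = 4 - \frac{1}{7} = \frac{27}{7} \approx 3.8571$)
$k{\left(u,z \right)} = - \frac{3}{7} - \frac{u}{7}$ ($k{\left(u,z \right)} = \frac{-3 - u}{7} = - \frac{3}{7} - \frac{u}{7}$)
$k{\left(-1,C \right)} \left(-24 - 3\right) - 41 = \left(- \frac{3}{7} - - \frac{1}{7}\right) \left(-24 - 3\right) - 41 = \left(- \frac{3}{7} + \frac{1}{7}\right) \left(-27\right) - 41 = \left(- \frac{2}{7}\right) \left(-27\right) - 41 = \frac{54}{7} - 41 = - \frac{233}{7}$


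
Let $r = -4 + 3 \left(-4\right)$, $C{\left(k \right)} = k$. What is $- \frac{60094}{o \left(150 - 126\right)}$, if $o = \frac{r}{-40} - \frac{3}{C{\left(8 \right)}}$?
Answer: $- \frac{300470}{3} \approx -1.0016 \cdot 10^{5}$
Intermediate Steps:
$r = -16$ ($r = -4 - 12 = -16$)
$o = \frac{1}{40}$ ($o = - \frac{16}{-40} - \frac{3}{8} = \left(-16\right) \left(- \frac{1}{40}\right) - \frac{3}{8} = \frac{2}{5} - \frac{3}{8} = \frac{1}{40} \approx 0.025$)
$- \frac{60094}{o \left(150 - 126\right)} = - \frac{60094}{\frac{1}{40} \left(150 - 126\right)} = - \frac{60094}{\frac{1}{40} \cdot 24} = - \frac{60094}{\frac{3}{5}} = \left(-60094\right) \frac{5}{3} = - \frac{300470}{3}$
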